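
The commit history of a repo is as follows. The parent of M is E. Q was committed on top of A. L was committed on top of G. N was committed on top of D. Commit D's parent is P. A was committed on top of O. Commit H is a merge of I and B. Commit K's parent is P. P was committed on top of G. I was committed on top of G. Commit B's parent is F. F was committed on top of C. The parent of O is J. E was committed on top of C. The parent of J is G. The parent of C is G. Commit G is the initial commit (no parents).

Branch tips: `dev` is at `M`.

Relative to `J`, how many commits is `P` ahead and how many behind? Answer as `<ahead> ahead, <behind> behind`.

Reachable from P: {G, P}.
Reachable from J: {G, J}.
Only in P's history (ahead): {P} — 1.
Only in J's history (behind): {J} — 1.

1 ahead, 1 behind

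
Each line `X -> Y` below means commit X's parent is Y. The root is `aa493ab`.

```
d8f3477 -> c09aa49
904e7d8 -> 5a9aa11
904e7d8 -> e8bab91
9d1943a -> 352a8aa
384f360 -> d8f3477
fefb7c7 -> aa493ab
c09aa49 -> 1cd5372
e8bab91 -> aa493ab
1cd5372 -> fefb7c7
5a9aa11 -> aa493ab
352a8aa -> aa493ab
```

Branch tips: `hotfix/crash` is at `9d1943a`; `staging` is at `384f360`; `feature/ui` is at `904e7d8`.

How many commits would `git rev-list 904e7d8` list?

4

Walking parent pointers from 904e7d8: reachable set = {5a9aa11, 904e7d8, aa493ab, e8bab91}.
That is 4 commits.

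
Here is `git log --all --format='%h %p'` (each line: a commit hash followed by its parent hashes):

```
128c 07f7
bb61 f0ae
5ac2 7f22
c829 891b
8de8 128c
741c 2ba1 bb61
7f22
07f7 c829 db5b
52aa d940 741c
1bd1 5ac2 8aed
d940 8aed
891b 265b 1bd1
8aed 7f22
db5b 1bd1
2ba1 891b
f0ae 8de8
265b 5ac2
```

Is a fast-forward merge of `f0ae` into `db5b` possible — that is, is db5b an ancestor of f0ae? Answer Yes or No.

A fast-forward from db5b to f0ae is possible iff db5b is an ancestor of f0ae.
Ancestors of f0ae: {07f7, 128c, 1bd1, 265b, 5ac2, 7f22, 891b, 8aed, 8de8, c829, db5b, f0ae}.
db5b is among them, so fast-forward is possible.

Yes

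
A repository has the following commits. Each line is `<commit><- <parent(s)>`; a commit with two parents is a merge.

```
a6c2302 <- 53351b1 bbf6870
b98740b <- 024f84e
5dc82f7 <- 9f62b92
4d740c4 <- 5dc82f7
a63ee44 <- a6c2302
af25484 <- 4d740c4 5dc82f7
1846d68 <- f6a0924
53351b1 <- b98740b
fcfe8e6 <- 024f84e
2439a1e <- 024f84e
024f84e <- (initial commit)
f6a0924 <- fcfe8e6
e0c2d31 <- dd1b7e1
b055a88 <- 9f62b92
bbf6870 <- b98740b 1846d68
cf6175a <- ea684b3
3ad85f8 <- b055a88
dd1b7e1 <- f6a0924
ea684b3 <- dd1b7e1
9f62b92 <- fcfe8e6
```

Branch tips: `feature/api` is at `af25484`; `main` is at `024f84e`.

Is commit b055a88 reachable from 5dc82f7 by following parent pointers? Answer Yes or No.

No

Ancestors of 5dc82f7: {024f84e, 5dc82f7, 9f62b92, fcfe8e6}.
b055a88 is not in that set, so it is not an ancestor of 5dc82f7.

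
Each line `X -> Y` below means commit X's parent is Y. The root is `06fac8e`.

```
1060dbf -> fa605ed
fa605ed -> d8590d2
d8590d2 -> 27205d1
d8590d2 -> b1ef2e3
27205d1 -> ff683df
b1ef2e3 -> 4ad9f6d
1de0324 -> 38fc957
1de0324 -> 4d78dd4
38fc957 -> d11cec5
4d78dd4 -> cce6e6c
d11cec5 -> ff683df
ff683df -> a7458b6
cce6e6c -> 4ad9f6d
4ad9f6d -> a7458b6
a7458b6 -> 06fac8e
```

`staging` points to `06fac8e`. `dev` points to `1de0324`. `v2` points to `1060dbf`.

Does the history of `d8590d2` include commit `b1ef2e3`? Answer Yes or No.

Yes

Ancestors of d8590d2 (commits reachable by following parents): {06fac8e, 27205d1, 4ad9f6d, a7458b6, b1ef2e3, d8590d2, ff683df}.
b1ef2e3 is in that set, so it is an ancestor of d8590d2.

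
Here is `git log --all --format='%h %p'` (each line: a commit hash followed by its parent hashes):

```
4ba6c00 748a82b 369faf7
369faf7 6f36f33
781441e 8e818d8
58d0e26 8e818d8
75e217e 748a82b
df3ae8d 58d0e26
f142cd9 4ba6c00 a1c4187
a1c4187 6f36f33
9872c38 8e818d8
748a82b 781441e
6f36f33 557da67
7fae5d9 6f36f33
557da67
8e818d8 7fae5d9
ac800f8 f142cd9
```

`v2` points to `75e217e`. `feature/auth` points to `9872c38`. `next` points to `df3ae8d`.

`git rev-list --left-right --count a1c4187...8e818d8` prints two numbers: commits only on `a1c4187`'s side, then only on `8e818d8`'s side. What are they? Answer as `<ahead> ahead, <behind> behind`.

1 ahead, 2 behind

Reachable from a1c4187: {557da67, 6f36f33, a1c4187}.
Reachable from 8e818d8: {557da67, 6f36f33, 7fae5d9, 8e818d8}.
Only in a1c4187's history (ahead): {a1c4187} — 1.
Only in 8e818d8's history (behind): {7fae5d9, 8e818d8} — 2.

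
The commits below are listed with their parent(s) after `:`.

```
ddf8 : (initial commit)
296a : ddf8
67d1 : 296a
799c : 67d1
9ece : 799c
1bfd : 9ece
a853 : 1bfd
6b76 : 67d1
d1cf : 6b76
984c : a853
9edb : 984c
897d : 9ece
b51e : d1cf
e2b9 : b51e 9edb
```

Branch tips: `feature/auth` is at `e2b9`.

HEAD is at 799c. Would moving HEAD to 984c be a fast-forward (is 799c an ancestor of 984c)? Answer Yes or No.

A fast-forward from 799c to 984c is possible iff 799c is an ancestor of 984c.
Ancestors of 984c: {1bfd, 296a, 67d1, 799c, 984c, 9ece, a853, ddf8}.
799c is among them, so fast-forward is possible.

Yes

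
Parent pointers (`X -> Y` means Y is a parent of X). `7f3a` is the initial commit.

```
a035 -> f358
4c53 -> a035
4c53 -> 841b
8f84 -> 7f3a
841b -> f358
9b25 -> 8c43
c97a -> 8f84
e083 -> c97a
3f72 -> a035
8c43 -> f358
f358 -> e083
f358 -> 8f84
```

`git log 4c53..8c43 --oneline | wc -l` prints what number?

1

Reachable from 8c43: {7f3a, 8c43, 8f84, c97a, e083, f358}.
Reachable from 4c53: {4c53, 7f3a, 841b, 8f84, a035, c97a, e083, f358}.
In 8c43's history but not 4c53's: {8c43} — 1 commit.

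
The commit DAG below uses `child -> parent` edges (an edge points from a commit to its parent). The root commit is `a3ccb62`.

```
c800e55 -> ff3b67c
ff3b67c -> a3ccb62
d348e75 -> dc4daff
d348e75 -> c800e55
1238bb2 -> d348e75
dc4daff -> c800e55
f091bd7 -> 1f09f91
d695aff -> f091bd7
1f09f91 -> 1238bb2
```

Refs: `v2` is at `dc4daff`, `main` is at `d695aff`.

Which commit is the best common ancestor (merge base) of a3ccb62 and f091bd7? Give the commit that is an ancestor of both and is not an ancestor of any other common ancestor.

Ancestors of a3ccb62: {a3ccb62}.
Ancestors of f091bd7: {1238bb2, 1f09f91, a3ccb62, c800e55, d348e75, dc4daff, f091bd7, ff3b67c}.
Common ancestors: {a3ccb62}.
The only common ancestor is a3ccb62, so it is the merge base.

a3ccb62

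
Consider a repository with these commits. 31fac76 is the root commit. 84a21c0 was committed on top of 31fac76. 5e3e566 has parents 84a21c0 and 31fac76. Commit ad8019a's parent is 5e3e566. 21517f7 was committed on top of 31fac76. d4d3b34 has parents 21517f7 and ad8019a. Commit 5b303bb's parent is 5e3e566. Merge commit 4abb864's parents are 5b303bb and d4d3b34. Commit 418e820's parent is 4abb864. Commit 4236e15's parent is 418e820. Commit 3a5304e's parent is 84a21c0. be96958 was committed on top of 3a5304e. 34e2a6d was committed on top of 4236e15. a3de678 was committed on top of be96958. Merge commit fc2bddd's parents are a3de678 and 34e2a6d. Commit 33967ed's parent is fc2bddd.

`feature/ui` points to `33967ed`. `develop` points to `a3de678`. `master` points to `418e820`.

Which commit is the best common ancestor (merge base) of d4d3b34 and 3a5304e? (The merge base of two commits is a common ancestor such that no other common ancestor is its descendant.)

Ancestors of d4d3b34: {21517f7, 31fac76, 5e3e566, 84a21c0, ad8019a, d4d3b34}.
Ancestors of 3a5304e: {31fac76, 3a5304e, 84a21c0}.
Common ancestors: {31fac76, 84a21c0}.
Among these, 84a21c0 is not an ancestor of any other common ancestor — it is the merge base.

84a21c0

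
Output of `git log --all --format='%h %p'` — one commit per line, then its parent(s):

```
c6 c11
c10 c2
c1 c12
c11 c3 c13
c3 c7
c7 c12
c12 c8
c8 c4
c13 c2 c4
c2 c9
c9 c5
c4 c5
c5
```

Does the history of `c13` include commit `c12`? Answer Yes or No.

Ancestors of c13: {c13, c2, c4, c5, c9}.
c12 is not in that set, so it is not an ancestor of c13.

No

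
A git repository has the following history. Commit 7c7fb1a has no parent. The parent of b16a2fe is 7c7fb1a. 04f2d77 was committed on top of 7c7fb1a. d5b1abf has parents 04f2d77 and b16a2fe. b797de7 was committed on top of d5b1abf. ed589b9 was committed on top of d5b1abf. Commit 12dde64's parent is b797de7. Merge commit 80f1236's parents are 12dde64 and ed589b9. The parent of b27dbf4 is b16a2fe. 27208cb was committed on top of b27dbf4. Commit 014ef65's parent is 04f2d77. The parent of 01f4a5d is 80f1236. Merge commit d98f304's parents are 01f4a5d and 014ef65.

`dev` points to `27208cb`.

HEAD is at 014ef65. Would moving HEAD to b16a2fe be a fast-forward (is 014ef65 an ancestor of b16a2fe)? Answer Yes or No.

No

A fast-forward from 014ef65 to b16a2fe is possible iff 014ef65 is an ancestor of b16a2fe.
Ancestors of b16a2fe: {7c7fb1a, b16a2fe}.
014ef65 is not among them, so fast-forward is not possible.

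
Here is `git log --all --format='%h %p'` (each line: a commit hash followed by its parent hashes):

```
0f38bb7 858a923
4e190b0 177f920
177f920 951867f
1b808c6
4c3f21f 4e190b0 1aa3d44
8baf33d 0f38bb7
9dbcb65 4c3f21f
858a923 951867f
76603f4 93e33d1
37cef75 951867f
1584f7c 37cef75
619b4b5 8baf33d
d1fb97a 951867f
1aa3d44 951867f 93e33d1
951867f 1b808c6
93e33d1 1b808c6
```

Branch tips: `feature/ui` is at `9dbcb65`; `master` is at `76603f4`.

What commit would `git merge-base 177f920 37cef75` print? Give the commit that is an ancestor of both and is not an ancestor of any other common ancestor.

Ancestors of 177f920: {177f920, 1b808c6, 951867f}.
Ancestors of 37cef75: {1b808c6, 37cef75, 951867f}.
Common ancestors: {1b808c6, 951867f}.
Among these, 951867f is not an ancestor of any other common ancestor — it is the merge base.

951867f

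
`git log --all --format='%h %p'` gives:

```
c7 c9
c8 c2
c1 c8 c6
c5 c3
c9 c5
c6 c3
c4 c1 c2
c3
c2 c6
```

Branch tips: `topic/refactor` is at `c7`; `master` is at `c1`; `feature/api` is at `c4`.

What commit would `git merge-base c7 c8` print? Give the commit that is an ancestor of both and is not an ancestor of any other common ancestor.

Ancestors of c7: {c3, c5, c7, c9}.
Ancestors of c8: {c2, c3, c6, c8}.
Common ancestors: {c3}.
The only common ancestor is c3, so it is the merge base.

c3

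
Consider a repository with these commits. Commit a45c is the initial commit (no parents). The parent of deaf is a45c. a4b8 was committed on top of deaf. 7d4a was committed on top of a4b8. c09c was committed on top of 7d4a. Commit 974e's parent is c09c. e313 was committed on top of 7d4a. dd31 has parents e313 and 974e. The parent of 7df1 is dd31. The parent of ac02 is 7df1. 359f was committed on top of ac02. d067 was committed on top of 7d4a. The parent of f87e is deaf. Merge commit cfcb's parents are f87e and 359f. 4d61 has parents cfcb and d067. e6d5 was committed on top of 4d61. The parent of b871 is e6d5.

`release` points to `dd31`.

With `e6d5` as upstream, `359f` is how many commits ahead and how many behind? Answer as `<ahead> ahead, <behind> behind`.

Reachable from 359f: {359f, 7d4a, 7df1, 974e, a45c, a4b8, ac02, c09c, dd31, deaf, e313}.
Reachable from e6d5: {359f, 4d61, 7d4a, 7df1, 974e, a45c, a4b8, ac02, c09c, cfcb, d067, dd31, deaf, e313, e6d5, f87e}.
Only in 359f's history (ahead): {} — 0.
Only in e6d5's history (behind): {4d61, cfcb, d067, e6d5, f87e} — 5.

0 ahead, 5 behind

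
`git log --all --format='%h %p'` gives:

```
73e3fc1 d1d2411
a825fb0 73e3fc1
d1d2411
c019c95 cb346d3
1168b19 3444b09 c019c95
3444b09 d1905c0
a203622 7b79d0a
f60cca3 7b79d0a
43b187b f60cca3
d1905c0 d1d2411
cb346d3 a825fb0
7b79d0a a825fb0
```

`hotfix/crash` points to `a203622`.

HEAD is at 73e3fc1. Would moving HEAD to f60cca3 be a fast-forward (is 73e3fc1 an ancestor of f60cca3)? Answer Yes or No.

Yes

A fast-forward from 73e3fc1 to f60cca3 is possible iff 73e3fc1 is an ancestor of f60cca3.
Ancestors of f60cca3: {73e3fc1, 7b79d0a, a825fb0, d1d2411, f60cca3}.
73e3fc1 is among them, so fast-forward is possible.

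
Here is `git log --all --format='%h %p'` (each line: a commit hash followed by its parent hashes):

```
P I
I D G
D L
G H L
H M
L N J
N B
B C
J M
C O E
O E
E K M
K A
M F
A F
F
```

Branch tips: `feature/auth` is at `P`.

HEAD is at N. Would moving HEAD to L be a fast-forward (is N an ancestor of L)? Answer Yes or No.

Yes

A fast-forward from N to L is possible iff N is an ancestor of L.
Ancestors of L: {A, B, C, E, F, J, K, L, M, N, O}.
N is among them, so fast-forward is possible.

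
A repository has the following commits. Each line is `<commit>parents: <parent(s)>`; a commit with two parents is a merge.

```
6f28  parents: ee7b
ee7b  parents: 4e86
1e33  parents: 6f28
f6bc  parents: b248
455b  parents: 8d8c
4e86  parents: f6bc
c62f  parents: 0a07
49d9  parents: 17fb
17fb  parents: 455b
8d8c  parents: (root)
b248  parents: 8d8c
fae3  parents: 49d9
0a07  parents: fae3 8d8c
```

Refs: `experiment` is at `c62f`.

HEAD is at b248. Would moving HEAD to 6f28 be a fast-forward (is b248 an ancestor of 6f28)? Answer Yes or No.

Yes

A fast-forward from b248 to 6f28 is possible iff b248 is an ancestor of 6f28.
Ancestors of 6f28: {4e86, 6f28, 8d8c, b248, ee7b, f6bc}.
b248 is among them, so fast-forward is possible.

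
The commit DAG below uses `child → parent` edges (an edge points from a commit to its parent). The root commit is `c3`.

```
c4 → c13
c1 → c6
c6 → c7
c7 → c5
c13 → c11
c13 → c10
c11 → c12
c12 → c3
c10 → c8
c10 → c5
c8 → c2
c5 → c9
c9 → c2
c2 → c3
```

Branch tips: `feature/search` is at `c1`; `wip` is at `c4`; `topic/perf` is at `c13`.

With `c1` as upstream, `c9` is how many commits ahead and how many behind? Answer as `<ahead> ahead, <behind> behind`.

0 ahead, 4 behind

Reachable from c9: {c2, c3, c9}.
Reachable from c1: {c1, c2, c3, c5, c6, c7, c9}.
Only in c9's history (ahead): {} — 0.
Only in c1's history (behind): {c1, c5, c6, c7} — 4.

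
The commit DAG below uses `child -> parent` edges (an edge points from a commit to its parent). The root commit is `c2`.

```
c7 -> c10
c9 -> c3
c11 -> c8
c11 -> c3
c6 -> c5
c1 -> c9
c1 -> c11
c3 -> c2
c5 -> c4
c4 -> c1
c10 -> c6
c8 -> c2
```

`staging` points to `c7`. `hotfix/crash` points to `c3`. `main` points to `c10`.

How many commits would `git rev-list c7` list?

Walking parent pointers from c7: reachable set = {c1, c10, c11, c2, c3, c4, c5, c6, c7, c8, c9}.
That is 11 commits.

11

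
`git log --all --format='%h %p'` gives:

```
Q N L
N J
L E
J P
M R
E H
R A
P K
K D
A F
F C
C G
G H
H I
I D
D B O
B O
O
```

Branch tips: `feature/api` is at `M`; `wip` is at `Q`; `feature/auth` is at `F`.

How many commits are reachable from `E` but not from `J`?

Reachable from E: {B, D, E, H, I, O}.
Reachable from J: {B, D, J, K, O, P}.
In E's history but not J's: {E, H, I} — 3 commits.

3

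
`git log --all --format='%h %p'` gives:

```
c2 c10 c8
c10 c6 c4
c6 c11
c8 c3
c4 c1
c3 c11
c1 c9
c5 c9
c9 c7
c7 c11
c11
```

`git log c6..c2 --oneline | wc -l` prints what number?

Reachable from c2: {c1, c10, c11, c2, c3, c4, c6, c7, c8, c9}.
Reachable from c6: {c11, c6}.
In c2's history but not c6's: {c1, c10, c2, c3, c4, c7, c8, c9} — 8 commits.

8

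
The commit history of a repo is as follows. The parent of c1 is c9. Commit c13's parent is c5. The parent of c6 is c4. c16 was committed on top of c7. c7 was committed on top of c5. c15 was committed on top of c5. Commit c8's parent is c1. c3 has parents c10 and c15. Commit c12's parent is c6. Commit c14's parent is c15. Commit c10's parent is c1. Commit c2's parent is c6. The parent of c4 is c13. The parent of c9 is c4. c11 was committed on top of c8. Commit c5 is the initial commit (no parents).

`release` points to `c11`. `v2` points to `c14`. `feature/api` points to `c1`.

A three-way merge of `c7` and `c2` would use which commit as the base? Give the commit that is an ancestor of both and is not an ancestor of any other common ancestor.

c5

Ancestors of c7: {c5, c7}.
Ancestors of c2: {c13, c2, c4, c5, c6}.
Common ancestors: {c5}.
The only common ancestor is c5, so it is the merge base.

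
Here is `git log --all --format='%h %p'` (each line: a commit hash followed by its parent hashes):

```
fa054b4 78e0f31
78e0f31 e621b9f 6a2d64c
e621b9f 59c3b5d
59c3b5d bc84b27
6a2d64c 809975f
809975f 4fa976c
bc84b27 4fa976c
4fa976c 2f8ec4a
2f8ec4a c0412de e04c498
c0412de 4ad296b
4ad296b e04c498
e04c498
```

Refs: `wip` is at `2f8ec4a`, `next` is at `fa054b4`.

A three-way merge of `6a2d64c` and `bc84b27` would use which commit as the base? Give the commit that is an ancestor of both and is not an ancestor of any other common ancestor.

4fa976c

Ancestors of 6a2d64c: {2f8ec4a, 4ad296b, 4fa976c, 6a2d64c, 809975f, c0412de, e04c498}.
Ancestors of bc84b27: {2f8ec4a, 4ad296b, 4fa976c, bc84b27, c0412de, e04c498}.
Common ancestors: {2f8ec4a, 4ad296b, 4fa976c, c0412de, e04c498}.
Among these, 4fa976c is not an ancestor of any other common ancestor — it is the merge base.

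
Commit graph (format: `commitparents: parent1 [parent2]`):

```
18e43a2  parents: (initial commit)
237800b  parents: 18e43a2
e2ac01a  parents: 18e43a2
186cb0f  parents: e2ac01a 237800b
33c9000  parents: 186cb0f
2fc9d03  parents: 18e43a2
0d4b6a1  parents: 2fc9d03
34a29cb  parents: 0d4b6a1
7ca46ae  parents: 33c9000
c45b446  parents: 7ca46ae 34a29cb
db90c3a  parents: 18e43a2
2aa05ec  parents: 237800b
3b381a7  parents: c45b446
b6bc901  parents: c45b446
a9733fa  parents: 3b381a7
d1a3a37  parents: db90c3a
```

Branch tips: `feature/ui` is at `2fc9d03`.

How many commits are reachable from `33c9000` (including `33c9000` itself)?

Walking parent pointers from 33c9000: reachable set = {186cb0f, 18e43a2, 237800b, 33c9000, e2ac01a}.
That is 5 commits.

5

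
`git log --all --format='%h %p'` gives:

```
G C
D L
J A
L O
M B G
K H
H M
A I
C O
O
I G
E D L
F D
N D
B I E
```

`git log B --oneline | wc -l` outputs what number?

Walking parent pointers from B: reachable set = {B, C, D, E, G, I, L, O}.
That is 8 commits.

8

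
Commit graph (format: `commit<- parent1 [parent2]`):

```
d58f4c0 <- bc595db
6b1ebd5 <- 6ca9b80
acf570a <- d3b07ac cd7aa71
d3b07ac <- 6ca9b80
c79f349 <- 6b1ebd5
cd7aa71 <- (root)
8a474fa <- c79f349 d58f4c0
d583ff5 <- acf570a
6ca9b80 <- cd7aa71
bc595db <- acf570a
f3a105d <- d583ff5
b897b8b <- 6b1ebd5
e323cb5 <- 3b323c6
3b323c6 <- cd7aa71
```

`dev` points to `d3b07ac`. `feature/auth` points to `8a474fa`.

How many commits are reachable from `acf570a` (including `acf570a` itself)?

Walking parent pointers from acf570a: reachable set = {6ca9b80, acf570a, cd7aa71, d3b07ac}.
That is 4 commits.

4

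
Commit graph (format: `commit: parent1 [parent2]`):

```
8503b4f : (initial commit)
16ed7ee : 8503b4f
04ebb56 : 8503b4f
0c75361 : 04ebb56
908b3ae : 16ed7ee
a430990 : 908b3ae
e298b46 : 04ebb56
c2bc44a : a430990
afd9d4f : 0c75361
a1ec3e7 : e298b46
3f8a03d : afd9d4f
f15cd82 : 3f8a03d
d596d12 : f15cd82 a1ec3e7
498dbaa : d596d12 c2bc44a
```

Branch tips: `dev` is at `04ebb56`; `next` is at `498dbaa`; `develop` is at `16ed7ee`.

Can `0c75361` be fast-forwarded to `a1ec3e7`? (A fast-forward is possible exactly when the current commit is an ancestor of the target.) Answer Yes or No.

No

A fast-forward from 0c75361 to a1ec3e7 is possible iff 0c75361 is an ancestor of a1ec3e7.
Ancestors of a1ec3e7: {04ebb56, 8503b4f, a1ec3e7, e298b46}.
0c75361 is not among them, so fast-forward is not possible.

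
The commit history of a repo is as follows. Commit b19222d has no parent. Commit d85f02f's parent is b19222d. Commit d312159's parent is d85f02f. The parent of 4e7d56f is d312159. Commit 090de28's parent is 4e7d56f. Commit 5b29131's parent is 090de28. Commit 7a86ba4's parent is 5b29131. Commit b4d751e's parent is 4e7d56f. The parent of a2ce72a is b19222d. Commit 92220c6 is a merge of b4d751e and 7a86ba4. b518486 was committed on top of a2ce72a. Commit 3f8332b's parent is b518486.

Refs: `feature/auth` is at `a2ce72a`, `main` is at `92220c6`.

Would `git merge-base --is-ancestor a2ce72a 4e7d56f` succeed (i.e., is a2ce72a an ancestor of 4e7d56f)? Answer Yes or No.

No

Ancestors of 4e7d56f: {4e7d56f, b19222d, d312159, d85f02f}.
a2ce72a is not in that set, so it is not an ancestor of 4e7d56f.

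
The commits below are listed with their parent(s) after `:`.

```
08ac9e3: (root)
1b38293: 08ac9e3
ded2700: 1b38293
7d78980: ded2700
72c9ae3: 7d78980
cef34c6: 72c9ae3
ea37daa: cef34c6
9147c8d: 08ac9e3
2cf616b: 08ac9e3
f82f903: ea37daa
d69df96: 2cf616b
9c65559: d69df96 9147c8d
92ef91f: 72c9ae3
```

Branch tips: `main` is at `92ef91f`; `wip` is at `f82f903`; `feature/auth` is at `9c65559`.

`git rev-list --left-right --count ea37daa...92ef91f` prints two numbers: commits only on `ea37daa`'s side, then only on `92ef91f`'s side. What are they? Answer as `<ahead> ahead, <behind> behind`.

2 ahead, 1 behind

Reachable from ea37daa: {08ac9e3, 1b38293, 72c9ae3, 7d78980, cef34c6, ded2700, ea37daa}.
Reachable from 92ef91f: {08ac9e3, 1b38293, 72c9ae3, 7d78980, 92ef91f, ded2700}.
Only in ea37daa's history (ahead): {cef34c6, ea37daa} — 2.
Only in 92ef91f's history (behind): {92ef91f} — 1.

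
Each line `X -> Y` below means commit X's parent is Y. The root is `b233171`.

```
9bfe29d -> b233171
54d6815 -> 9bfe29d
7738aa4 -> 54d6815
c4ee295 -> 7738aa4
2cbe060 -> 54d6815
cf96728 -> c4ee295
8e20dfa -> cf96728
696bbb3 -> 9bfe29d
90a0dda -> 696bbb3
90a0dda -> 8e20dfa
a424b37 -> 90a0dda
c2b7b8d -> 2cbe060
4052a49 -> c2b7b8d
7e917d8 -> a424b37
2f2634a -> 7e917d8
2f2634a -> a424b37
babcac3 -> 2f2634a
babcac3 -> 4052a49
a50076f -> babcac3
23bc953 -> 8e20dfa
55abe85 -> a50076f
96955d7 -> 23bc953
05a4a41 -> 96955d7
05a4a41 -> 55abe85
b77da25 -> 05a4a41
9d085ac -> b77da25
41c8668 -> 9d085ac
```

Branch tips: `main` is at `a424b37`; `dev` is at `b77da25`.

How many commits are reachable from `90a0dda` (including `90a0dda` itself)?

Walking parent pointers from 90a0dda: reachable set = {54d6815, 696bbb3, 7738aa4, 8e20dfa, 90a0dda, 9bfe29d, b233171, c4ee295, cf96728}.
That is 9 commits.

9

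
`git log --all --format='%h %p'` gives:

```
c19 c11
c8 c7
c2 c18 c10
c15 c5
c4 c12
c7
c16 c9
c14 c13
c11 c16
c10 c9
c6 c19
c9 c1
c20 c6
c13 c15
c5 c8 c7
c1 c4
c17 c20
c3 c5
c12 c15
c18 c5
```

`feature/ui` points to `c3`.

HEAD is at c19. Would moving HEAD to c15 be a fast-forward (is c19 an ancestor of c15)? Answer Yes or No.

A fast-forward from c19 to c15 is possible iff c19 is an ancestor of c15.
Ancestors of c15: {c15, c5, c7, c8}.
c19 is not among them, so fast-forward is not possible.

No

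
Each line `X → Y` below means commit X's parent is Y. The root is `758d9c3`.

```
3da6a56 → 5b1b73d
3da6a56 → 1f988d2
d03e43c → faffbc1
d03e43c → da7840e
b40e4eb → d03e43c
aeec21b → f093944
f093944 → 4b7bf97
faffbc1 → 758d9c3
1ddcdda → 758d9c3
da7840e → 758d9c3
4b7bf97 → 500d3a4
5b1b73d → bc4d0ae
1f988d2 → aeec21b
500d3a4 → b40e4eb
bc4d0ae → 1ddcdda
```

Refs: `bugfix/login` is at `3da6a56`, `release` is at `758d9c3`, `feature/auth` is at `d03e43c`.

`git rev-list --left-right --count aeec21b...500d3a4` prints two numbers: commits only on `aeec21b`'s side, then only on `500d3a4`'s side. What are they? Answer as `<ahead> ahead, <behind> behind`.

3 ahead, 0 behind

Reachable from aeec21b: {4b7bf97, 500d3a4, 758d9c3, aeec21b, b40e4eb, d03e43c, da7840e, f093944, faffbc1}.
Reachable from 500d3a4: {500d3a4, 758d9c3, b40e4eb, d03e43c, da7840e, faffbc1}.
Only in aeec21b's history (ahead): {4b7bf97, aeec21b, f093944} — 3.
Only in 500d3a4's history (behind): {} — 0.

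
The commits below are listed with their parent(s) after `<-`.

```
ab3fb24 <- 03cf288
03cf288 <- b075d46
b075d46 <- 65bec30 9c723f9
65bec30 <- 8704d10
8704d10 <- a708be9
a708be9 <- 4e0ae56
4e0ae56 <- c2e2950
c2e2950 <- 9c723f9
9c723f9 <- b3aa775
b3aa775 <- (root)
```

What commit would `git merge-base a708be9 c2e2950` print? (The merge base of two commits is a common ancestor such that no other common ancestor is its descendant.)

Ancestors of a708be9: {4e0ae56, 9c723f9, a708be9, b3aa775, c2e2950}.
Ancestors of c2e2950: {9c723f9, b3aa775, c2e2950}.
Common ancestors: {9c723f9, b3aa775, c2e2950}.
Among these, c2e2950 is not an ancestor of any other common ancestor — it is the merge base.

c2e2950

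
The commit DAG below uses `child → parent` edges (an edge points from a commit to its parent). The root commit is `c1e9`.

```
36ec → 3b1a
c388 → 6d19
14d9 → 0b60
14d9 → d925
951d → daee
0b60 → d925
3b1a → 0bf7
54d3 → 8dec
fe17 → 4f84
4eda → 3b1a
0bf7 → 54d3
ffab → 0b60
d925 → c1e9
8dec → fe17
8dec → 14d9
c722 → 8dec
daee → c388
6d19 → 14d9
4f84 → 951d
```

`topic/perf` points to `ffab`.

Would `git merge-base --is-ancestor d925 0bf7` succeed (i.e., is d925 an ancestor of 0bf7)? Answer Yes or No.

Yes

Ancestors of 0bf7 (commits reachable by following parents): {0b60, 0bf7, 14d9, 4f84, 54d3, 6d19, 8dec, 951d, c1e9, c388, d925, daee, fe17}.
d925 is in that set, so it is an ancestor of 0bf7.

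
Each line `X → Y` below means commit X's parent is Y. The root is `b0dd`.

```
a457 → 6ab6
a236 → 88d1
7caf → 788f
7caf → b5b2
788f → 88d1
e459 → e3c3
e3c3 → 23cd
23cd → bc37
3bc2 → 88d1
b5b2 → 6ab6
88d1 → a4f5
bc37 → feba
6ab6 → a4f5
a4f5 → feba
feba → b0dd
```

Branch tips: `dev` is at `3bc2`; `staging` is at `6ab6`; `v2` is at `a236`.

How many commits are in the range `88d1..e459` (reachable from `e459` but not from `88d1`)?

4

Reachable from e459: {23cd, b0dd, bc37, e3c3, e459, feba}.
Reachable from 88d1: {88d1, a4f5, b0dd, feba}.
In e459's history but not 88d1's: {23cd, bc37, e3c3, e459} — 4 commits.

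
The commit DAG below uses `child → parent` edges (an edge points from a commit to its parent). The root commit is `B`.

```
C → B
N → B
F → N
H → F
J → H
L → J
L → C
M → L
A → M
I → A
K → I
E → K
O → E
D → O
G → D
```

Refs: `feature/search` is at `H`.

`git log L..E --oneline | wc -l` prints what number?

Reachable from E: {A, B, C, E, F, H, I, J, K, L, M, N}.
Reachable from L: {B, C, F, H, J, L, N}.
In E's history but not L's: {A, E, I, K, M} — 5 commits.

5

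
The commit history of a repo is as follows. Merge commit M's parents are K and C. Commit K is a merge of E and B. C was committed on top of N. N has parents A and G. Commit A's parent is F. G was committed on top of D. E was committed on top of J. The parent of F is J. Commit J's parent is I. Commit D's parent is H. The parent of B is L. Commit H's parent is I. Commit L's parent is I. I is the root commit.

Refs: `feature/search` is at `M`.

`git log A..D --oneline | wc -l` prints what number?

2

Reachable from D: {D, H, I}.
Reachable from A: {A, F, I, J}.
In D's history but not A's: {D, H} — 2 commits.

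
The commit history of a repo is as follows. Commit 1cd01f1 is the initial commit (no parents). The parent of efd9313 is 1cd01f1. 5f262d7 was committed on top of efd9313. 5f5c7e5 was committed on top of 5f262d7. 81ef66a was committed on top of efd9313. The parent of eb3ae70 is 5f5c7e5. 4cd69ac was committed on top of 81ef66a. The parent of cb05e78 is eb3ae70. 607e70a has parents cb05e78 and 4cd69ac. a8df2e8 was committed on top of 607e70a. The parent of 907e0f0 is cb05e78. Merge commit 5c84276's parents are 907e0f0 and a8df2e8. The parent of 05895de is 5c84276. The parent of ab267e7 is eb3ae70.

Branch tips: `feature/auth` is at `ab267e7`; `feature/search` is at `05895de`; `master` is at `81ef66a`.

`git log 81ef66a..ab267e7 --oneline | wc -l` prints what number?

Reachable from ab267e7: {1cd01f1, 5f262d7, 5f5c7e5, ab267e7, eb3ae70, efd9313}.
Reachable from 81ef66a: {1cd01f1, 81ef66a, efd9313}.
In ab267e7's history but not 81ef66a's: {5f262d7, 5f5c7e5, ab267e7, eb3ae70} — 4 commits.

4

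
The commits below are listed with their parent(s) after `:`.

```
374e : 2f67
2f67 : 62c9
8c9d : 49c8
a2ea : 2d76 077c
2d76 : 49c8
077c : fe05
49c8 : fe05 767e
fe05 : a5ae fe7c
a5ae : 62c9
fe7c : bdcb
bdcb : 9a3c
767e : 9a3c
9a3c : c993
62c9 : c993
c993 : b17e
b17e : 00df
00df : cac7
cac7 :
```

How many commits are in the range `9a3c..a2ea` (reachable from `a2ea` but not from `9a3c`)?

Reachable from a2ea: {00df, 077c, 2d76, 49c8, 62c9, 767e, 9a3c, a2ea, a5ae, b17e, bdcb, c993, cac7, fe05, fe7c}.
Reachable from 9a3c: {00df, 9a3c, b17e, c993, cac7}.
In a2ea's history but not 9a3c's: {077c, 2d76, 49c8, 62c9, 767e, a2ea, a5ae, bdcb, fe05, fe7c} — 10 commits.

10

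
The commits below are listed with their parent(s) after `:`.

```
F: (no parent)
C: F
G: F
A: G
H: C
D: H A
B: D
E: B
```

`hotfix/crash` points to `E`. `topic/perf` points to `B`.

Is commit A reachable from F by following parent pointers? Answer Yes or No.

Ancestors of F: {F}.
A is not in that set, so it is not an ancestor of F.

No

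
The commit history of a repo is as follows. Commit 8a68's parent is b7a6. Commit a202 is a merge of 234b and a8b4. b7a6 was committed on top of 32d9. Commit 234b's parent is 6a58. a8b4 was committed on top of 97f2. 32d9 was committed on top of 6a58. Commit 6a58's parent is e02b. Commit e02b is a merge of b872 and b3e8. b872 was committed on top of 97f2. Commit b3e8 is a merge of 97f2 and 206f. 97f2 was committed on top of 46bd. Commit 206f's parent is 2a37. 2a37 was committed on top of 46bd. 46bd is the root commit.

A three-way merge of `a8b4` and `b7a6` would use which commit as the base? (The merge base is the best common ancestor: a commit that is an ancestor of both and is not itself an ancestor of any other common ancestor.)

97f2

Ancestors of a8b4: {46bd, 97f2, a8b4}.
Ancestors of b7a6: {206f, 2a37, 32d9, 46bd, 6a58, 97f2, b3e8, b7a6, b872, e02b}.
Common ancestors: {46bd, 97f2}.
Among these, 97f2 is not an ancestor of any other common ancestor — it is the merge base.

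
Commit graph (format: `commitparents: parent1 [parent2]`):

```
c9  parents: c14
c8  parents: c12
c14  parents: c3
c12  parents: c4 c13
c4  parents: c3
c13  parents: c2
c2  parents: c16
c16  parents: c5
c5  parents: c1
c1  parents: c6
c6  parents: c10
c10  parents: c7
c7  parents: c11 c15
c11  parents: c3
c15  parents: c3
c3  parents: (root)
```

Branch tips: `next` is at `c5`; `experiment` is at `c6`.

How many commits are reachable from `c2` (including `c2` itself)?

10

Walking parent pointers from c2: reachable set = {c1, c10, c11, c15, c16, c2, c3, c5, c6, c7}.
That is 10 commits.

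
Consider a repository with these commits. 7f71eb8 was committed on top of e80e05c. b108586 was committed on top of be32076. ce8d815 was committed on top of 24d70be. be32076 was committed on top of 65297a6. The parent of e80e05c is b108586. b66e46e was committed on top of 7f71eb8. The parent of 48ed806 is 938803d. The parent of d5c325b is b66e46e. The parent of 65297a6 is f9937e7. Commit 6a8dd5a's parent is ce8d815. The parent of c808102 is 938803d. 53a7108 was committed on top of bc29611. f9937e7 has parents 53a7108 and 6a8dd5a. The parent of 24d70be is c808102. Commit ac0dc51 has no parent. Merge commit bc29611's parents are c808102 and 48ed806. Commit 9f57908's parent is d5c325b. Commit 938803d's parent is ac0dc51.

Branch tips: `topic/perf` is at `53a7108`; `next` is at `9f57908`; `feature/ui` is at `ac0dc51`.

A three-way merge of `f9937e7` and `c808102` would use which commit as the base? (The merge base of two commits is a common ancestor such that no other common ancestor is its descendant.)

Ancestors of f9937e7: {24d70be, 48ed806, 53a7108, 6a8dd5a, 938803d, ac0dc51, bc29611, c808102, ce8d815, f9937e7}.
Ancestors of c808102: {938803d, ac0dc51, c808102}.
Common ancestors: {938803d, ac0dc51, c808102}.
Among these, c808102 is not an ancestor of any other common ancestor — it is the merge base.

c808102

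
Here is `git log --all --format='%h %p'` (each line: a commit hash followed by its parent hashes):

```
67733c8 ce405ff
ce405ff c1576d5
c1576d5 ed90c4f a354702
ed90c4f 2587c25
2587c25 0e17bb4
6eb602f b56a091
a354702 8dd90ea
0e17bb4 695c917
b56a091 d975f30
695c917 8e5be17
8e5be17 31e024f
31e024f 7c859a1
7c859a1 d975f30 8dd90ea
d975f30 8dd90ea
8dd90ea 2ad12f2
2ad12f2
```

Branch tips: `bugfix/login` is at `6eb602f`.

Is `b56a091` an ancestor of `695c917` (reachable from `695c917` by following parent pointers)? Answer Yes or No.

No

Ancestors of 695c917: {2ad12f2, 31e024f, 695c917, 7c859a1, 8dd90ea, 8e5be17, d975f30}.
b56a091 is not in that set, so it is not an ancestor of 695c917.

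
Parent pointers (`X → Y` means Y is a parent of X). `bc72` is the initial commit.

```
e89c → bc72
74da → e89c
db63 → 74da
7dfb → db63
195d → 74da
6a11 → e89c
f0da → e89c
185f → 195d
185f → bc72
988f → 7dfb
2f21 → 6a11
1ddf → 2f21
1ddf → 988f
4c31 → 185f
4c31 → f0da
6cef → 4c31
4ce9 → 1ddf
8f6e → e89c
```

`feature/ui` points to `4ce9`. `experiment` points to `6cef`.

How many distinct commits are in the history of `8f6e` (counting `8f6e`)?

Walking parent pointers from 8f6e: reachable set = {8f6e, bc72, e89c}.
That is 3 commits.

3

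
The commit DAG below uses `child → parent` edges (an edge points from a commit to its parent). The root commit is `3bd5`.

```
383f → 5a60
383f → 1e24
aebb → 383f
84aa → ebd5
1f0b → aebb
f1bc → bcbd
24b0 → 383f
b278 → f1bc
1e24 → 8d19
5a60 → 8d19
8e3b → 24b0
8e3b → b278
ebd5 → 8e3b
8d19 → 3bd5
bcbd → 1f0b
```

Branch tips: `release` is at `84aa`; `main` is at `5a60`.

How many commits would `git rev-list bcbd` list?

8

Walking parent pointers from bcbd: reachable set = {1e24, 1f0b, 383f, 3bd5, 5a60, 8d19, aebb, bcbd}.
That is 8 commits.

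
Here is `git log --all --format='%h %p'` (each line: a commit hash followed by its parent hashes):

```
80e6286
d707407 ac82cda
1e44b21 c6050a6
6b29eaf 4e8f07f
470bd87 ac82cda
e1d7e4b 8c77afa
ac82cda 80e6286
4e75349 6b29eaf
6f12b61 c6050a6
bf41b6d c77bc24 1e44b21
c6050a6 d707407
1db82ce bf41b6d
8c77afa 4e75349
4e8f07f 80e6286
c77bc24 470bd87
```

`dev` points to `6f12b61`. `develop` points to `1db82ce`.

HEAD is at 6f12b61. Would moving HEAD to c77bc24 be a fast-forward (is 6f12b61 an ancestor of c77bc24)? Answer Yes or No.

No

A fast-forward from 6f12b61 to c77bc24 is possible iff 6f12b61 is an ancestor of c77bc24.
Ancestors of c77bc24: {470bd87, 80e6286, ac82cda, c77bc24}.
6f12b61 is not among them, so fast-forward is not possible.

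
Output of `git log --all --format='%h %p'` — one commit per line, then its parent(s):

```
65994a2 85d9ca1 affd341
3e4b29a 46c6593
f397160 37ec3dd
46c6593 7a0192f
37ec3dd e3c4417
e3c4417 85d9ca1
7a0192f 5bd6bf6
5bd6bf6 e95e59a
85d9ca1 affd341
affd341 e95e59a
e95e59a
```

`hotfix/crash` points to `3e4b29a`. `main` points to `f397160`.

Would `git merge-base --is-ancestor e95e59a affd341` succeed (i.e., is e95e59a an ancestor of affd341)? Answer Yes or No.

Yes

Ancestors of affd341 (commits reachable by following parents): {affd341, e95e59a}.
e95e59a is in that set, so it is an ancestor of affd341.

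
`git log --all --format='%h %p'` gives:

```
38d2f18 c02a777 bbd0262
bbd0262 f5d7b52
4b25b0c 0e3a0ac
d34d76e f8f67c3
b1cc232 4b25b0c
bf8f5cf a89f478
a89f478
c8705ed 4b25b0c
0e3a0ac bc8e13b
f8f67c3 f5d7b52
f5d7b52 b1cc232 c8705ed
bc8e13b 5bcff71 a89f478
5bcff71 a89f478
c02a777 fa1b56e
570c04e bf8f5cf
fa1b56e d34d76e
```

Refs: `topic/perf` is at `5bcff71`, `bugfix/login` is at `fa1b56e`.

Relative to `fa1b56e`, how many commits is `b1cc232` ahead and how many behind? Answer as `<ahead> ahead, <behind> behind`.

Reachable from b1cc232: {0e3a0ac, 4b25b0c, 5bcff71, a89f478, b1cc232, bc8e13b}.
Reachable from fa1b56e: {0e3a0ac, 4b25b0c, 5bcff71, a89f478, b1cc232, bc8e13b, c8705ed, d34d76e, f5d7b52, f8f67c3, fa1b56e}.
Only in b1cc232's history (ahead): {} — 0.
Only in fa1b56e's history (behind): {c8705ed, d34d76e, f5d7b52, f8f67c3, fa1b56e} — 5.

0 ahead, 5 behind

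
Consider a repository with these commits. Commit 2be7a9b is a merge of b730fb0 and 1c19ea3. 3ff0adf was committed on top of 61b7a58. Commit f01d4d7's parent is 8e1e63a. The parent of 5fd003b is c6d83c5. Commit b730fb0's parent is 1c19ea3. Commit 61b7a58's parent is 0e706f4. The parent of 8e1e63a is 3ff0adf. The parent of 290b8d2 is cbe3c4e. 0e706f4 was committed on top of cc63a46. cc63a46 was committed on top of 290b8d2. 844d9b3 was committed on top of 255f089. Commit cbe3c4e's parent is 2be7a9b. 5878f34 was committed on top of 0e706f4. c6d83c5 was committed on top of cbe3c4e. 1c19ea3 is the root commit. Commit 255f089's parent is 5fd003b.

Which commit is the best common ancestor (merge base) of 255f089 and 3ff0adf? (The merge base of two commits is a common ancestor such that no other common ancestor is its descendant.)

cbe3c4e

Ancestors of 255f089: {1c19ea3, 255f089, 2be7a9b, 5fd003b, b730fb0, c6d83c5, cbe3c4e}.
Ancestors of 3ff0adf: {0e706f4, 1c19ea3, 290b8d2, 2be7a9b, 3ff0adf, 61b7a58, b730fb0, cbe3c4e, cc63a46}.
Common ancestors: {1c19ea3, 2be7a9b, b730fb0, cbe3c4e}.
Among these, cbe3c4e is not an ancestor of any other common ancestor — it is the merge base.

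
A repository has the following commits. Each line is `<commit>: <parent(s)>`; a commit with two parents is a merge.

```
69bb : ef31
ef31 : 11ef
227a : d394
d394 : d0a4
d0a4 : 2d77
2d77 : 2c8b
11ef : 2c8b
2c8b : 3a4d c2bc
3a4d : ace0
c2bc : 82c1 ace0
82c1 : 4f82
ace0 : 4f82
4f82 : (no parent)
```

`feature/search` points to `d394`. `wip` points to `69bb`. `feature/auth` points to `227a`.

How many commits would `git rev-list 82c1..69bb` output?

7

Reachable from 69bb: {11ef, 2c8b, 3a4d, 4f82, 69bb, 82c1, ace0, c2bc, ef31}.
Reachable from 82c1: {4f82, 82c1}.
In 69bb's history but not 82c1's: {11ef, 2c8b, 3a4d, 69bb, ace0, c2bc, ef31} — 7 commits.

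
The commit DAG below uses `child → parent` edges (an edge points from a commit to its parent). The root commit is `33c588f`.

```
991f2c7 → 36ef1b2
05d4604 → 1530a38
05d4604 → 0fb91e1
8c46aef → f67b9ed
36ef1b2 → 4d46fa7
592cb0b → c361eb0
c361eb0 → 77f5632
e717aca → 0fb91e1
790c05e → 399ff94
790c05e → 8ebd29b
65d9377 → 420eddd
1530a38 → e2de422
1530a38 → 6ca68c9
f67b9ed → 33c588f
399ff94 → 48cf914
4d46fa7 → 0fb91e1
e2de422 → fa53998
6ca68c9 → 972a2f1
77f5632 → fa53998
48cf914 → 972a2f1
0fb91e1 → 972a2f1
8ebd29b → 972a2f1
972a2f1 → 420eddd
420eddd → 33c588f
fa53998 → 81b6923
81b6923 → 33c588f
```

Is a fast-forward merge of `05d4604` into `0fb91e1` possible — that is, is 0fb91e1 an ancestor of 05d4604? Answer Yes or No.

A fast-forward from 0fb91e1 to 05d4604 is possible iff 0fb91e1 is an ancestor of 05d4604.
Ancestors of 05d4604: {05d4604, 0fb91e1, 1530a38, 33c588f, 420eddd, 6ca68c9, 81b6923, 972a2f1, e2de422, fa53998}.
0fb91e1 is among them, so fast-forward is possible.

Yes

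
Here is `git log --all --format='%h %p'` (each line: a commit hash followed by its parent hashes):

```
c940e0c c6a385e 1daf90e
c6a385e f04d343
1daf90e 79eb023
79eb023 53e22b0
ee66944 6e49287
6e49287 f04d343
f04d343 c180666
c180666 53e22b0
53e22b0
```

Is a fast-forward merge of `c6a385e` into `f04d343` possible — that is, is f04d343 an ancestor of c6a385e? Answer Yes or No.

A fast-forward from f04d343 to c6a385e is possible iff f04d343 is an ancestor of c6a385e.
Ancestors of c6a385e: {53e22b0, c180666, c6a385e, f04d343}.
f04d343 is among them, so fast-forward is possible.

Yes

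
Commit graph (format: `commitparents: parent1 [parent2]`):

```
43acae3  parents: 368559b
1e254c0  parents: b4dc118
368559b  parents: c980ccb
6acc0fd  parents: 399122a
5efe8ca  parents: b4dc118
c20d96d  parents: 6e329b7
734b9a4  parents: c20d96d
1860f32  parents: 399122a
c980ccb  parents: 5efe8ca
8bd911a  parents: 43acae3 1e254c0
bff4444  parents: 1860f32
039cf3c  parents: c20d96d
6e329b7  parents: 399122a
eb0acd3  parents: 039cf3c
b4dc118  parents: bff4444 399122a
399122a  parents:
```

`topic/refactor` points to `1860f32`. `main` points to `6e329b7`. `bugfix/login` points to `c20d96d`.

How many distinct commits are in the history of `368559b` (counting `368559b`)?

Walking parent pointers from 368559b: reachable set = {1860f32, 368559b, 399122a, 5efe8ca, b4dc118, bff4444, c980ccb}.
That is 7 commits.

7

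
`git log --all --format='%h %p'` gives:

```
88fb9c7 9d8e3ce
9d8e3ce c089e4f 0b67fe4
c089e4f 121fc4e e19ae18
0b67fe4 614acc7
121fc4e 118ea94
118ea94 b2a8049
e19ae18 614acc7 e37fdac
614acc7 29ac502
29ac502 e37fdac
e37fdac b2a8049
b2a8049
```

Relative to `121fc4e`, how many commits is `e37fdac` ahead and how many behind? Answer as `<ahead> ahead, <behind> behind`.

1 ahead, 2 behind

Reachable from e37fdac: {b2a8049, e37fdac}.
Reachable from 121fc4e: {118ea94, 121fc4e, b2a8049}.
Only in e37fdac's history (ahead): {e37fdac} — 1.
Only in 121fc4e's history (behind): {118ea94, 121fc4e} — 2.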